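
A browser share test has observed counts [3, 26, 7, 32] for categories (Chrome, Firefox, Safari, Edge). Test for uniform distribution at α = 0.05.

Expected = 17 each. χ² = Σ(O-E)²/E = 35.412. df = 3, critical value = 7.815. Reject H₀.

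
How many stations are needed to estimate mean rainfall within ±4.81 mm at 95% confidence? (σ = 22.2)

n = (z*σ/E)² = (1.96×22.2/4.81)² = 81.8 → n = 82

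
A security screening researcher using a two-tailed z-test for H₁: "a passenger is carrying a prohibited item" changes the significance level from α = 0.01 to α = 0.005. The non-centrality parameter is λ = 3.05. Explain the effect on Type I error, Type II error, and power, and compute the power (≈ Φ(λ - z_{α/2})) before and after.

Decreasing α from 0.01 to 0.005:
• Type I error rate decreases (α is the Type I rate by definition).
• Critical value moves from z_{α/2} = 2.576 to 2.807, so power = Φ(λ - z_{α/2}) goes from Φ(3.05 - 2.576) = 0.682 to Φ(3.05 - 2.807) = 0.596.
• Type II error rate β = 1 - power therefore increases (0.318 → 0.404).
Appropriate when false positives are costly — here, detaining an innocent passenger — delay and inconvenience.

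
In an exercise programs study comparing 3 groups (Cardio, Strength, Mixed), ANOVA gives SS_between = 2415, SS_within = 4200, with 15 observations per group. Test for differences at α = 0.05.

df_between = 2, df_within = 42. F = MS_between/MS_within = 1207.5/100.0 = 12.075. F_crit ≈ 3.22. Reject H₀. At least one mean differs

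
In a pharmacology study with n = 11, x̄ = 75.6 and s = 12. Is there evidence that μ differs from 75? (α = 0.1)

t = (x̄ - μ₀)/(s/√n) = (75.6 - 75)/(12/√11) = 0.166. df = 10, critical t = ±1.812. Fail to reject H₀.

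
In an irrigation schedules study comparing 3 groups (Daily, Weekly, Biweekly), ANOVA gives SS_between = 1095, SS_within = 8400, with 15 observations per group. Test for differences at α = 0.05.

df_between = 2, df_within = 42. F = MS_between/MS_within = 547.5/200.0 = 2.737. F_crit ≈ 3.22. Fail to reject H₀.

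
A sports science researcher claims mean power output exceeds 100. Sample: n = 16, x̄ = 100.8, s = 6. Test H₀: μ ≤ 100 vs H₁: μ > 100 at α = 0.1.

t = (100.8 - 100)/(6/√16) = 0.533, df = 15. Critical t = 1.341. Fail to reject H₀.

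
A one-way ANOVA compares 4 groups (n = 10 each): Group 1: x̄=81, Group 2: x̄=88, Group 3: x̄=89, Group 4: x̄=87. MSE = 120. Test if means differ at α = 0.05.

Grand mean = 86.25. SS_between = 387.5, MS_between = 129.17. F = 1.076, F_crit ≈ 2.866. Fail to reject H₀.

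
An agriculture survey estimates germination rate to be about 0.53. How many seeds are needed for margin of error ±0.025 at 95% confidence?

n = z²p(1-p)/E² = 1.96²×0.53×0.47/0.025² = 1531.1 → n = 1532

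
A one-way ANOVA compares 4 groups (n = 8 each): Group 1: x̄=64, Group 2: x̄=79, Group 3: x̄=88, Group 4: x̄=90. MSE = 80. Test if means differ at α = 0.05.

Grand mean = 80.25. SS_between = 3366.0, MS_between = 1122.0. F = 14.025, F_crit ≈ 2.947. Reject H₀.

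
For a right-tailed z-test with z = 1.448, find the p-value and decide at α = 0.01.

p = P(Z > 1.448) = 1 - Φ(1.448) ≈ 0.0738. Since p ≥ 0.01, fail to reject H₀ (not significant) at α = 0.01.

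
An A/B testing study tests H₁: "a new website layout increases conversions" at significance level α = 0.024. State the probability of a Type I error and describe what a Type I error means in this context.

P(Type I error) = α = 0.024. A Type I error is rejecting H₀ when H₀ is actually true (false positive) — here, concluding that a new website layout increases conversions when in fact this is not the case. Consequence: rolling out a layout that doesn't actually help — wasted engineering effort.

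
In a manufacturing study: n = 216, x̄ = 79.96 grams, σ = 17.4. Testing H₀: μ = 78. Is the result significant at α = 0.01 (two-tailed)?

z = (79.96 - 78)/(17.4/√216) = 1.656. Since |z| ≤ 2.576, not significant at α = 0.01.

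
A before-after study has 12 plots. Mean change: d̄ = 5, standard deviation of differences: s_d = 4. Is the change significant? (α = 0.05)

t = d̄/(s_d/√n) = 5/(4/√12) = 4.33. df = 11, critical t = ±2.201. Reject H₀.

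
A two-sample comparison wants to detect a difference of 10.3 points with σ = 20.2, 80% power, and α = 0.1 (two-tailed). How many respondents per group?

n per group = 2(z_α/2 + z_β)²σ²/d² = 2×(1.645 + 0.84)²×20.2²/10.3² = 47.5 → n = 48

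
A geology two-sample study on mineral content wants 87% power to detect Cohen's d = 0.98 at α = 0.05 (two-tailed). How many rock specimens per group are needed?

z_{α/2} = 1.96, z_β = Φ⁻¹(0.87) = 1.126. For large effect (d = 0.98): n per group = 2(z_{α/2} + z_β)²/d² = 2(1.96 + 1.126)²/0.98² = 19.8 → 20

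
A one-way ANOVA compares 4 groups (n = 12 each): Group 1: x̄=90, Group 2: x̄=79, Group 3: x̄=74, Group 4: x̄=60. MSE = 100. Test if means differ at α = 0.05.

Grand mean = 75.75. SS_between = 5577.0, MS_between = 1859.0. F = 18.59, F_crit ≈ 2.816. Reject H₀.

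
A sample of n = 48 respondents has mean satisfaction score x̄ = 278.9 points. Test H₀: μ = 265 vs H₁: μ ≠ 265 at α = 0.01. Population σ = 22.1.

z = (x̄ - μ₀)/(σ/√n) = (278.9 - 265)/(22.1/√48) = 4.358. Critical value: ±2.576. Since |4.358| > 2.576, Reject H₀.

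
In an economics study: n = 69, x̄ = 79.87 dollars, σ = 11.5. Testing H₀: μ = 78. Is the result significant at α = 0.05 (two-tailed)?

z = (79.87 - 78)/(11.5/√69) = 1.351. Since |z| ≤ 1.96, not significant at α = 0.05.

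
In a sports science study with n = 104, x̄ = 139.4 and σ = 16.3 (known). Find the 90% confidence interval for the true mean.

CI = x̄ ± z*(σ/√n) = 139.4 ± 1.645(16.3/√104) = 139.4 ± 2.63 = (136.77, 142.03)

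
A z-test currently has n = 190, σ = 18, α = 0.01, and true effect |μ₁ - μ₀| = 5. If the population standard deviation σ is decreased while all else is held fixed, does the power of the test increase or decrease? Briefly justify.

Power increases: a smaller σ shrinks the standard error σ/√n, moving the sampling distribution under H₁ further from the critical value.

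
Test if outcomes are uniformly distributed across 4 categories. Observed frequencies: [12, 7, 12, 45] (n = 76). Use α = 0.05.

Expected = 19 each. χ² = Σ(O-E)²/E = 48.316. df = 3, critical value = 7.815. Reject H₀.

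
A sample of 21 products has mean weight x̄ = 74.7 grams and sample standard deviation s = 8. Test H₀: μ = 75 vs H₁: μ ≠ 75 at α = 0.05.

t = (x̄ - μ₀)/(s/√n) = (74.7 - 75)/(8/√21) = -0.172. df = 20, critical t = ±2.086. Fail to reject H₀.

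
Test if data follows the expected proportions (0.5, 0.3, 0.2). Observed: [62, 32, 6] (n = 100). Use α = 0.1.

Expected: [50.0, 30.0, 20.0]. χ² = 12.813. df = 2, critical = 4.605. Reject H₀.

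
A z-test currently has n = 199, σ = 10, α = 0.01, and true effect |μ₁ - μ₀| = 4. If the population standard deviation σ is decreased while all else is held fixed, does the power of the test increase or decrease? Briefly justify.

Power increases: a smaller σ shrinks the standard error σ/√n, moving the sampling distribution under H₁ further from the critical value.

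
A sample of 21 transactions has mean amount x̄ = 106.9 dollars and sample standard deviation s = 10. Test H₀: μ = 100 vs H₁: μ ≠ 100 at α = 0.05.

t = (x̄ - μ₀)/(s/√n) = (106.9 - 100)/(10/√21) = 3.162. df = 20, critical t = ±2.086. Reject H₀.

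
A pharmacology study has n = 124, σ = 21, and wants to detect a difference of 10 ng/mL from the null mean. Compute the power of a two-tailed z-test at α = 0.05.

SE = σ/√n = 21/√124 = 1.886. Non-centrality λ = d/SE = 10/1.886 = 5.303. Power ≈ Φ(λ - z_{α/2}) = Φ(5.303 - 1.96) = Φ(3.343) = 1.0.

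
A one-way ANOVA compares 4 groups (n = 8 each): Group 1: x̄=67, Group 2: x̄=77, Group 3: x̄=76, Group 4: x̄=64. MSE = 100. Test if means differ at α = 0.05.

Grand mean = 71.0. SS_between = 1008.0, MS_between = 336.0. F = 3.36, F_crit ≈ 2.947. Reject H₀.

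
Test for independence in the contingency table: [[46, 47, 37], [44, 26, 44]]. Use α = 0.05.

χ² = 5.666. df = 2, critical = 5.991. Fail to reject H₀. No evidence of dependence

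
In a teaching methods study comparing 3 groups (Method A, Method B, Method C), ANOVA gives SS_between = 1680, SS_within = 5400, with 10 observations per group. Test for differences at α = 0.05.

df_between = 2, df_within = 27. F = MS_between/MS_within = 840.0/200.0 = 4.2. F_crit ≈ 3.354. Reject H₀. At least one mean differs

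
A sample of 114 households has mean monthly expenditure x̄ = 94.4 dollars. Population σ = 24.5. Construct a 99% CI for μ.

CI = x̄ ± z*(σ/√n) = 94.4 ± 2.576(24.5/√114) = 94.4 ± 5.91 = (88.49, 100.31)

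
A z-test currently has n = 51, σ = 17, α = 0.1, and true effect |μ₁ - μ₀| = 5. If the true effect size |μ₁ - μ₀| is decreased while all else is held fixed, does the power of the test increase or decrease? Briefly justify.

Power decreases: a smaller true effect decreases the non-centrality λ = |μ₁ - μ₀|/(σ/√n).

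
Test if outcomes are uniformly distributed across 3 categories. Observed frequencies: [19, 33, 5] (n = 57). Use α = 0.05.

Expected = 19 each. χ² = Σ(O-E)²/E = 20.632. df = 2, critical value = 5.991. Reject H₀.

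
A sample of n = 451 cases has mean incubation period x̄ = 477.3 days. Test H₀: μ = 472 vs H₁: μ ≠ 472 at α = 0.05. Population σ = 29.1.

z = (x̄ - μ₀)/(σ/√n) = (477.3 - 472)/(29.1/√451) = 3.868. Critical value: ±1.96. Since |3.868| > 1.96, Reject H₀.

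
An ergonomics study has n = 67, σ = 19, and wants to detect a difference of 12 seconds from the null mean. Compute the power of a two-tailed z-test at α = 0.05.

SE = σ/√n = 19/√67 = 2.321. Non-centrality λ = d/SE = 12/2.321 = 5.17. Power ≈ Φ(λ - z_{α/2}) = Φ(5.17 - 1.96) = Φ(3.21) = 0.999.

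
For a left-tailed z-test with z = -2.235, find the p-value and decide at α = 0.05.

p = P(Z < -2.235) = Φ(-2.235) ≈ 0.0127. Since p < 0.05, reject H₀ (significant) at α = 0.05.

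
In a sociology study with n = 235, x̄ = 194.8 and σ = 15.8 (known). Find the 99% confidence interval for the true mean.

CI = x̄ ± z*(σ/√n) = 194.8 ± 2.576(15.8/√235) = 194.8 ± 2.66 = (192.14, 197.46)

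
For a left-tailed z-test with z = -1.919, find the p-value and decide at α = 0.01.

p = P(Z < -1.919) = Φ(-1.919) ≈ 0.0275. Since p ≥ 0.01, fail to reject H₀ (not significant) at α = 0.01.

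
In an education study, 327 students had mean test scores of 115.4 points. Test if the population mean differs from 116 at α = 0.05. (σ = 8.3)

z = (x̄ - μ₀)/(σ/√n) = (115.4 - 116)/(8.3/√327) = -1.307. Critical value: ±1.96. Since |-1.307| ≤ 1.96, Fail to reject H₀.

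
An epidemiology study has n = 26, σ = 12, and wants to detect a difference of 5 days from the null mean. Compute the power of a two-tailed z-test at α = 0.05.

SE = σ/√n = 12/√26 = 2.353. Non-centrality λ = d/SE = 5/2.353 = 2.125. Power ≈ Φ(λ - z_{α/2}) = Φ(2.125 - 1.96) = Φ(0.165) = 0.565.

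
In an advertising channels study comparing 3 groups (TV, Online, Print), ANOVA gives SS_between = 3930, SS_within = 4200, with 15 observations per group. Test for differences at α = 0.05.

df_between = 2, df_within = 42. F = MS_between/MS_within = 1965.0/100.0 = 19.65. F_crit ≈ 3.22. Reject H₀. At least one mean differs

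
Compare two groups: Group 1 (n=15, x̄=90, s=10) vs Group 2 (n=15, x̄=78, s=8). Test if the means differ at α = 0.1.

Pooled sp = 9.06. t = 3.629, df = 28. Critical t = ±1.701. Reject H₀.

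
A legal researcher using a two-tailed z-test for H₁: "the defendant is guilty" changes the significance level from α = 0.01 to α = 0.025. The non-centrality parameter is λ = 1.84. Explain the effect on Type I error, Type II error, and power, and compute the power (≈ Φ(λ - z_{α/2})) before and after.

Increasing α from 0.01 to 0.025:
• Type I error rate increases (α is the Type I rate by definition).
• Critical value moves from z_{α/2} = 2.576 to 2.241, so power = Φ(λ - z_{α/2}) goes from Φ(1.84 - 2.576) = 0.231 to Φ(1.84 - 2.241) = 0.344.
• Type II error rate β = 1 - power therefore decreases (0.769 → 0.656).
Appropriate when false negatives are costly — here, acquitting a guilty person.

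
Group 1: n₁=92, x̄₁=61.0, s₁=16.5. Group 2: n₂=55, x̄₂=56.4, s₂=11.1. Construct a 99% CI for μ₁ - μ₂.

Difference = 4.6. SE = √(16.5²/92 + 11.1²/55) = 2.28. CI = (-1.27, 10.47)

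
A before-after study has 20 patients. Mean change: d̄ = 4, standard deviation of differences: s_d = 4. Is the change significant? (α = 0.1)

t = d̄/(s_d/√n) = 4/(4/√20) = 4.472. df = 19, critical t = ±1.729. Reject H₀.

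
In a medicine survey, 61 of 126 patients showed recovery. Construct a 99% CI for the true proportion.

p̂ = 0.484. CI = p̂ ± z*√(p̂(1-p̂)/n) = (0.369, 0.599)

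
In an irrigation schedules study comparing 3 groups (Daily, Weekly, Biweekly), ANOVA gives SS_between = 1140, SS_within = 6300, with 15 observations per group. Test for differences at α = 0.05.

df_between = 2, df_within = 42. F = MS_between/MS_within = 570.0/150.0 = 3.8. F_crit ≈ 3.22. Reject H₀. At least one mean differs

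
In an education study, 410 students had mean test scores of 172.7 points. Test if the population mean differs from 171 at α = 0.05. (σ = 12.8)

z = (x̄ - μ₀)/(σ/√n) = (172.7 - 171)/(12.8/√410) = 2.689. Critical value: ±1.96. Since |2.689| > 1.96, Reject H₀.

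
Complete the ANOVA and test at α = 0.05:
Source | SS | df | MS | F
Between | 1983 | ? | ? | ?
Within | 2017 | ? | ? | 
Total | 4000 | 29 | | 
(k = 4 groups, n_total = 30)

df_between = 3, df_within = 26. MS_between = 661.0, MS_within = 77.58. F = 8.521, F_crit ≈ 2.975. Reject H₀.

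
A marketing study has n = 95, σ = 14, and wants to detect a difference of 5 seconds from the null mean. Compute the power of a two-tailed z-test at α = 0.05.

SE = σ/√n = 14/√95 = 1.436. Non-centrality λ = d/SE = 5/1.436 = 3.481. Power ≈ Φ(λ - z_{α/2}) = Φ(3.481 - 1.96) = Φ(1.521) = 0.936.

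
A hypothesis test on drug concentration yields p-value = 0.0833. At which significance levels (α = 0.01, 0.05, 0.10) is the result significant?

p = 0.0833. Significant at: α = 0.1.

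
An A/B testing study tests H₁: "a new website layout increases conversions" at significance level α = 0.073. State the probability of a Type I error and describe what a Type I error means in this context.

P(Type I error) = α = 0.073. A Type I error is rejecting H₀ when H₀ is actually true (false positive) — here, concluding that a new website layout increases conversions when in fact this is not the case. Consequence: rolling out a layout that doesn't actually help — wasted engineering effort.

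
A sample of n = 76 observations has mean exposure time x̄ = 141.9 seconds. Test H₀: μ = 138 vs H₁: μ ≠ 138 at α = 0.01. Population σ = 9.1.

z = (x̄ - μ₀)/(σ/√n) = (141.9 - 138)/(9.1/√76) = 3.736. Critical value: ±2.576. Since |3.736| > 2.576, Reject H₀.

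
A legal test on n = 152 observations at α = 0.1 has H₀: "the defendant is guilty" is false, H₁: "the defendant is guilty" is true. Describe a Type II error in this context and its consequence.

Type II error: failing to reject H₀ when it is false — concluding that the defendant is guilty is not supported when in fact it is. Consequence: acquitting a guilty person.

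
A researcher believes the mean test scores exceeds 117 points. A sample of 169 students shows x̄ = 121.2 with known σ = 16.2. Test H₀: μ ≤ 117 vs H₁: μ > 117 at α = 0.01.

z = 3.37. Critical value: 2.33. Reject H₀.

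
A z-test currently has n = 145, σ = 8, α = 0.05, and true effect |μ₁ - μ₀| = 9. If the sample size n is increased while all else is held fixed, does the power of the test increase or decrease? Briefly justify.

Power increases: a larger n shrinks the standard error σ/√n, moving the sampling distribution under H₁ further from the critical value.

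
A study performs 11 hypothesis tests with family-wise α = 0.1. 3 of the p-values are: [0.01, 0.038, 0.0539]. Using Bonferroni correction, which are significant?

Bonferroni α = 0.1/11 = 0.00909. None of the given p-values are significant.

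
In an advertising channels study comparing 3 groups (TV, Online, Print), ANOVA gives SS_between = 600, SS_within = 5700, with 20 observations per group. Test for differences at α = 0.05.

df_between = 2, df_within = 57. F = MS_between/MS_within = 300.0/100.0 = 3.0. F_crit ≈ 3.159. Fail to reject H₀.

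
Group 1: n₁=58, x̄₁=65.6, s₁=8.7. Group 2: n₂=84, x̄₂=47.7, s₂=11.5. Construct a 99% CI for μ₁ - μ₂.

Difference = 17.9. SE = √(8.7²/58 + 11.5²/84) = 1.697. CI = (13.53, 22.27)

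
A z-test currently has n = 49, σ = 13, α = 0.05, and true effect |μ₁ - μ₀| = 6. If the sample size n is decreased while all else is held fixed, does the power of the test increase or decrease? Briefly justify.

Power decreases: a smaller n inflates the standard error σ/√n, pulling the sampling distribution under H₁ back toward the critical value.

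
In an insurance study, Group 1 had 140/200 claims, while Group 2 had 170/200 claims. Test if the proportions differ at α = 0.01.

p̂₁ = 0.7, p̂₂ = 0.85, pooled p̂ = 0.775. z = -3.592. Critical: ±2.576. Reject H₀.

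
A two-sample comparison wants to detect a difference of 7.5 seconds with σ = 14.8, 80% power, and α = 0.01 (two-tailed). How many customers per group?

n per group = 2(z_α/2 + z_β)²σ²/d² = 2×(2.576 + 0.84)²×14.8²/7.5² = 90.9 → n = 91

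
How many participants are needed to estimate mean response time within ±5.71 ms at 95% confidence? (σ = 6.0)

n = (z*σ/E)² = (1.96×6.0/5.71)² = 4.2 → n = 5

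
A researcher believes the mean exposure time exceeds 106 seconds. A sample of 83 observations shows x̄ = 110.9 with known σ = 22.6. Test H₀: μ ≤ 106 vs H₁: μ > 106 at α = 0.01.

z = 1.975. Critical value: 2.33. Fail to reject H₀.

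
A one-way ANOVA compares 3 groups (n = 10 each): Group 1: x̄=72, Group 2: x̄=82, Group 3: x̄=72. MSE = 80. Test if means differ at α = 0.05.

Grand mean = 75.33. SS_between = 666.67, MS_between = 333.33. F = 4.167, F_crit ≈ 3.354. Reject H₀.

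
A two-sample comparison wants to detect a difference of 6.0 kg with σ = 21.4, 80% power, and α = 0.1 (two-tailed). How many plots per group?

n per group = 2(z_α/2 + z_β)²σ²/d² = 2×(1.645 + 0.84)²×21.4²/6.0² = 157.1 → n = 158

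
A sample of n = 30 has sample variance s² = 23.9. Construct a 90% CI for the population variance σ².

df = 29. χ²_{0.05} = 42.557, χ²_{0.95} = 17.708. CI for σ² = ((n-1)s²/χ²_{α/2}, (n-1)s²/χ²_{1-α/2}) = (29·23.9/42.557, 29·23.9/17.708) = (16.29, 39.14)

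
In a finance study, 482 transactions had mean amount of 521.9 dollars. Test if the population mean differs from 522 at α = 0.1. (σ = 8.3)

z = (x̄ - μ₀)/(σ/√n) = (521.9 - 522)/(8.3/√482) = -0.265. Critical value: ±1.645. Since |-0.265| ≤ 1.645, Fail to reject H₀.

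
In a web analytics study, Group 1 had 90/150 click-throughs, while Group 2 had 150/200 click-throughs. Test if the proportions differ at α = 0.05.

p̂₁ = 0.6, p̂₂ = 0.75, pooled p̂ = 0.686. z = -2.991. Critical: ±1.96. Reject H₀.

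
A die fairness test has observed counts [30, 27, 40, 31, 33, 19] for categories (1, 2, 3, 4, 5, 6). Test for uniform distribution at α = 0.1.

Expected = 30 each. χ² = Σ(O-E)²/E = 8.0. df = 5, critical value = 9.236. Fail to reject H₀.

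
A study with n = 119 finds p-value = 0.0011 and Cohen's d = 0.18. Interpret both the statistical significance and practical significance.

Statistically significant (p = 0.0011 < 0.05). Cohen's d = 0.18 indicates a very small effect size. Both statistical and practical significance should be considered.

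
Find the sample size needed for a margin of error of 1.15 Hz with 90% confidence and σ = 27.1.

n = (z*σ/E)² = (1.645×27.1/1.15)² = 1502.7 → n = 1503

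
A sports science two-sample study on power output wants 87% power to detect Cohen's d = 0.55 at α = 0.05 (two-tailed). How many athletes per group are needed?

z_{α/2} = 1.96, z_β = Φ⁻¹(0.87) = 1.126. For medium effect (d = 0.55): n per group = 2(z_{α/2} + z_β)²/d² = 2(1.96 + 1.126)²/0.55² = 63.0 → 63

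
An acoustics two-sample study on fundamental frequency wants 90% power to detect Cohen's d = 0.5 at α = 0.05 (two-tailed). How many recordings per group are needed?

z_{α/2} = 1.96, z_β = Φ⁻¹(0.9) = 1.282. For medium effect (d = 0.5): n per group = 2(z_{α/2} + z_β)²/d² = 2(1.96 + 1.282)²/0.5² = 84.1 → 85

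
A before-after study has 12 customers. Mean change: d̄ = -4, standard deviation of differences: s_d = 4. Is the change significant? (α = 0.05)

t = d̄/(s_d/√n) = -4/(4/√12) = -3.464. df = 11, critical t = ±2.201. Reject H₀.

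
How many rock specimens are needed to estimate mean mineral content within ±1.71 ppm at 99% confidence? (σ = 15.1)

n = (z*σ/E)² = (2.576×15.1/1.71)² = 517.4 → n = 518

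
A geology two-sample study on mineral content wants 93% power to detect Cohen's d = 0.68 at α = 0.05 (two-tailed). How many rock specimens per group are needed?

z_{α/2} = 1.96, z_β = Φ⁻¹(0.93) = 1.476. For medium effect (d = 0.68): n per group = 2(z_{α/2} + z_β)²/d² = 2(1.96 + 1.476)²/0.68² = 51.1 → 52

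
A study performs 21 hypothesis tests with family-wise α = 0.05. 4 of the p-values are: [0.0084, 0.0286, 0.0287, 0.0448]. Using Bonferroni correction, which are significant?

Bonferroni α = 0.05/21 = 0.00238. None of the given p-values are significant.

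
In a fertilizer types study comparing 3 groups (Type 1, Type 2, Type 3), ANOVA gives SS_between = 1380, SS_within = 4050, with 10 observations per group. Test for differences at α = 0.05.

df_between = 2, df_within = 27. F = MS_between/MS_within = 690.0/150.0 = 4.6. F_crit ≈ 3.354. Reject H₀. At least one mean differs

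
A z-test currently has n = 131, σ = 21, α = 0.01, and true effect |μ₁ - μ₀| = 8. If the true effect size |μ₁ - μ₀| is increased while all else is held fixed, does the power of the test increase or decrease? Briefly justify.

Power increases: a larger true effect increases the non-centrality λ = |μ₁ - μ₀|/(σ/√n).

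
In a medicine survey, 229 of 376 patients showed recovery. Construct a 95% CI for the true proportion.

p̂ = 0.609. CI = p̂ ± z*√(p̂(1-p̂)/n) = (0.56, 0.658)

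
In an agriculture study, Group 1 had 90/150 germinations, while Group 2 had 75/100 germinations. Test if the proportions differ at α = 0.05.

p̂₁ = 0.6, p̂₂ = 0.75, pooled p̂ = 0.66. z = -2.453. Critical: ±1.96. Reject H₀.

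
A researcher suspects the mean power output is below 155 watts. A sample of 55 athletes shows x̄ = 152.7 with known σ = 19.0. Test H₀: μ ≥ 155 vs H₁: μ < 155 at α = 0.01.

z = -0.898. Critical value: -2.33. Fail to reject H₀.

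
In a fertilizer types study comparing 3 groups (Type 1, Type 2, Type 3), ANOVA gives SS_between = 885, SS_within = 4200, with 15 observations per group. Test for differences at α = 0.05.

df_between = 2, df_within = 42. F = MS_between/MS_within = 442.5/100.0 = 4.425. F_crit ≈ 3.22. Reject H₀. At least one mean differs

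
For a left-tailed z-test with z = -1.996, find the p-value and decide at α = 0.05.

p = P(Z < -1.996) = Φ(-1.996) ≈ 0.023. Since p < 0.05, reject H₀ (significant) at α = 0.05.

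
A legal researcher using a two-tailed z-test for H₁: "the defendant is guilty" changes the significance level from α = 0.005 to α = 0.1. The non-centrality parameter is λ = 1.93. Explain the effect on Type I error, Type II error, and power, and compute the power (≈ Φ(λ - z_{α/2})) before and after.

Increasing α from 0.005 to 0.1:
• Type I error rate increases (α is the Type I rate by definition).
• Critical value moves from z_{α/2} = 2.807 to 1.645, so power = Φ(λ - z_{α/2}) goes from Φ(1.93 - 2.807) = 0.19 to Φ(1.93 - 1.645) = 0.612.
• Type II error rate β = 1 - power therefore decreases (0.81 → 0.388).
Appropriate when false negatives are costly — here, acquitting a guilty person.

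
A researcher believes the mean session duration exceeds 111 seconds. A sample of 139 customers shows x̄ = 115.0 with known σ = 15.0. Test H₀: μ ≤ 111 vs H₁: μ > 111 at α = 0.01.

z = 3.144. Critical value: 2.33. Reject H₀.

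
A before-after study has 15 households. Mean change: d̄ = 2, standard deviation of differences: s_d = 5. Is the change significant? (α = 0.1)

t = d̄/(s_d/√n) = 2/(5/√15) = 1.549. df = 14, critical t = ±1.761. Fail to reject H₀.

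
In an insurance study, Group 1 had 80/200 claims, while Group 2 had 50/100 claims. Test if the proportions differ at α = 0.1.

p̂₁ = 0.4, p̂₂ = 0.5, pooled p̂ = 0.433. z = -1.648. Critical: ±1.645. Reject H₀.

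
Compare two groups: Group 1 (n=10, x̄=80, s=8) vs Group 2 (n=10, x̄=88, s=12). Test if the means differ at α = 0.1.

Pooled sp = 10.2. t = -1.754, df = 18. Critical t = ±1.734. Reject H₀.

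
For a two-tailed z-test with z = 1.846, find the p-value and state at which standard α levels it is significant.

p = 2·P(Z > |1.846|) = 2·(1 - Φ(1.846)) ≈ 0.0649. Significant at α = 0.1.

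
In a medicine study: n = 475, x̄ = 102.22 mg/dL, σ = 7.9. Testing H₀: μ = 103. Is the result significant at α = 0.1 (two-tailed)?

z = (102.22 - 103)/(7.9/√475) = -2.152. Since |z| > 1.645, significant at α = 0.1.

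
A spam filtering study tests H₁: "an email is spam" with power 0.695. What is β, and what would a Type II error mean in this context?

β = 1 - power = 1 - 0.695 = 0.305. A Type II error is failing to reject H₀ when H₀ is false (false negative) — here, failing to conclude that an email is spam when in fact it is true. Consequence: a spam email lands in the inbox.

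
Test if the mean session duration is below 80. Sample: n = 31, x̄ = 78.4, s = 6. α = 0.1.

t = (78.4 - 80)/(6/√31) = -1.485, df = 30. Critical t = -1.31. Reject H₀.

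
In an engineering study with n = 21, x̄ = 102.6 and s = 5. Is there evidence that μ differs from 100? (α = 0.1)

t = (x̄ - μ₀)/(s/√n) = (102.6 - 100)/(5/√21) = 2.383. df = 20, critical t = ±1.725. Reject H₀.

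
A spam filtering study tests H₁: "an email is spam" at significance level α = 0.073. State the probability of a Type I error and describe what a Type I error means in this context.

P(Type I error) = α = 0.073. A Type I error is rejecting H₀ when H₀ is actually true (false positive) — here, concluding that an email is spam when in fact this is not the case. Consequence: a legitimate email is sent to the spam folder and the user misses it.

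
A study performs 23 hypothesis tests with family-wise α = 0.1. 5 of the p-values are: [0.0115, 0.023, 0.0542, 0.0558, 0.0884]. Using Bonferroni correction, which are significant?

Bonferroni α = 0.1/23 = 0.00435. None of the given p-values are significant.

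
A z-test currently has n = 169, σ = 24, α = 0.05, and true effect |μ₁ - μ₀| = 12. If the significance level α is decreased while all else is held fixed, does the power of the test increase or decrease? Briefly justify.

Power decreases: a smaller α raises the critical value, so less of the H₁ sampling distribution falls in the rejection region.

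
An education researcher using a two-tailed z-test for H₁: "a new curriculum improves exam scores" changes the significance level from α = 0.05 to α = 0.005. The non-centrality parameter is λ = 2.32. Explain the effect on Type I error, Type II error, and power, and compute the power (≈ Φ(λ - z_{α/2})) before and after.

Decreasing α from 0.05 to 0.005:
• Type I error rate decreases (α is the Type I rate by definition).
• Critical value moves from z_{α/2} = 1.96 to 2.807, so power = Φ(λ - z_{α/2}) goes from Φ(2.32 - 1.96) = 0.641 to Φ(2.32 - 2.807) = 0.313.
• Type II error rate β = 1 - power therefore increases (0.359 → 0.687).
Appropriate when false positives are costly — here, adopting a curriculum that gives no real benefit — disruption for nothing.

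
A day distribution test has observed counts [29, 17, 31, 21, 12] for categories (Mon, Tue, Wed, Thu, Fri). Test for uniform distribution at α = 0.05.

Expected = 22 each. χ² = Σ(O-E)²/E = 11.636. df = 4, critical value = 9.488. Reject H₀.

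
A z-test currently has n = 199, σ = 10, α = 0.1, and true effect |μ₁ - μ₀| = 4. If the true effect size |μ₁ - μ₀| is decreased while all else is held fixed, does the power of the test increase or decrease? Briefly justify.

Power decreases: a smaller true effect decreases the non-centrality λ = |μ₁ - μ₀|/(σ/√n).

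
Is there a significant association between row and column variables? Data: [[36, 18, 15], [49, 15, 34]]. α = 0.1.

χ² = 4.735. df = 2, critical = 4.605. Reject H₀. Variables are dependent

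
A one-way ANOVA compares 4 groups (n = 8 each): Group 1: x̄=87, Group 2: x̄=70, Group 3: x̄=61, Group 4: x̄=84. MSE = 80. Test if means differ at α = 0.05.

Grand mean = 75.5. SS_between = 3560.0, MS_between = 1186.67. F = 14.833, F_crit ≈ 2.947. Reject H₀.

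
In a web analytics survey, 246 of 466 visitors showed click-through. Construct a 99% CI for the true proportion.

p̂ = 0.528. CI = p̂ ± z*√(p̂(1-p̂)/n) = (0.468, 0.587)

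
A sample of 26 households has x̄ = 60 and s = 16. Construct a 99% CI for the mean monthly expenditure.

CI = x̄ ± t*(s/√n) = 60 ± 2.787(16/√26) = (51.25, 68.75)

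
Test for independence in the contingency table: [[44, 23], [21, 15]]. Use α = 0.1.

χ² = 0.542. df = 1, critical = 2.706. Fail to reject H₀. No evidence of dependence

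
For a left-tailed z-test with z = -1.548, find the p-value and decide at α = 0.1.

p = P(Z < -1.548) = Φ(-1.548) ≈ 0.0608. Since p < 0.1, reject H₀ (significant) at α = 0.1.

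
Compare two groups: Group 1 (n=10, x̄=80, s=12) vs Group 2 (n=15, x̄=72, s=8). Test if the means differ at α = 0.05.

Pooled sp = 9.76. t = 2.007, df = 23. Critical t = ±2.069. Fail to reject H₀.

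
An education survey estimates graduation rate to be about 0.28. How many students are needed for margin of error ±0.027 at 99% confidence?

n = z²p(1-p)/E² = 2.576²×0.28×0.72/0.027² = 1835.1 → n = 1836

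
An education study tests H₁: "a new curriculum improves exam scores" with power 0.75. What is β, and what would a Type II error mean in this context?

β = 1 - power = 1 - 0.75 = 0.25. A Type II error is failing to reject H₀ when H₀ is false (false negative) — here, failing to conclude that a new curriculum improves exam scores when in fact it is true. Consequence: keeping the old curriculum when the new one would have helped students.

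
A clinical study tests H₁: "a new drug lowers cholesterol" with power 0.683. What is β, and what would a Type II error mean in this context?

β = 1 - power = 1 - 0.683 = 0.317. A Type II error is failing to reject H₀ when H₀ is false (false negative) — here, failing to conclude that a new drug lowers cholesterol when in fact it is true. Consequence: shelving an effective drug — patients miss out on a treatment that would have helped.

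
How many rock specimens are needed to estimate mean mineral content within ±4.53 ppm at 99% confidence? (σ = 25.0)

n = (z*σ/E)² = (2.576×25.0/4.53)² = 202.1 → n = 203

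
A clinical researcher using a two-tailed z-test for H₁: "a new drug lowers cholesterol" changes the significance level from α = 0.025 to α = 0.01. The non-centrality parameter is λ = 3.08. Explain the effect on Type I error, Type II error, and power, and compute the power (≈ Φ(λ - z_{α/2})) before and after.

Decreasing α from 0.025 to 0.01:
• Type I error rate decreases (α is the Type I rate by definition).
• Critical value moves from z_{α/2} = 2.241 to 2.576, so power = Φ(λ - z_{α/2}) goes from Φ(3.08 - 2.241) = 0.799 to Φ(3.08 - 2.576) = 0.693.
• Type II error rate β = 1 - power therefore increases (0.201 → 0.307).
Appropriate when false positives are costly — here, approving an ineffective drug — patients take a useless medication and may skip effective alternatives.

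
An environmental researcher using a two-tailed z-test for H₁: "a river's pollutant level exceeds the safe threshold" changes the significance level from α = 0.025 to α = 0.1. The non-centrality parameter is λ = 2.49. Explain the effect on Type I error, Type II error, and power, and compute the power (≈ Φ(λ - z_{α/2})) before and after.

Increasing α from 0.025 to 0.1:
• Type I error rate increases (α is the Type I rate by definition).
• Critical value moves from z_{α/2} = 2.241 to 1.645, so power = Φ(λ - z_{α/2}) goes from Φ(2.49 - 2.241) = 0.598 to Φ(2.49 - 1.645) = 0.801.
• Type II error rate β = 1 - power therefore decreases (0.402 → 0.199).
Appropriate when false negatives are costly — here, allowing unsafe pollution to continue.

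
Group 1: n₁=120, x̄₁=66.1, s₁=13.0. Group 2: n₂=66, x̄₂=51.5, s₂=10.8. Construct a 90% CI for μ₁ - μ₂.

Difference = 14.6. SE = √(13.0²/120 + 10.8²/66) = 1.782. CI = (11.67, 17.53)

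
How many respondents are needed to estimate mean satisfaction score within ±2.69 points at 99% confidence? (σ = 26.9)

n = (z*σ/E)² = (2.576×26.9/2.69)² = 663.6 → n = 664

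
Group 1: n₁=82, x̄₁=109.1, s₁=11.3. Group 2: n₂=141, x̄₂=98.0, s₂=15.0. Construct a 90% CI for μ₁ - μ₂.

Difference = 11.1. SE = √(11.3²/82 + 15.0²/141) = 1.776. CI = (8.18, 14.02)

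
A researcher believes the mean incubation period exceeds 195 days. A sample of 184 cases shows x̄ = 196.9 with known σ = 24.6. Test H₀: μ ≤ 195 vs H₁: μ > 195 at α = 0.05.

z = 1.048. Critical value: 1.645. Fail to reject H₀.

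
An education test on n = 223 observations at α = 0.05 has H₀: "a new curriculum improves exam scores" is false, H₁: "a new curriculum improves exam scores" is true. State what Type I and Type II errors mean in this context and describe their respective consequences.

Type I (false positive): concluding that a new curriculum improves exam scores when it is not — adopting a curriculum that gives no real benefit — disruption for nothing. Type II (false negative): failing to conclude that a new curriculum improves exam scores when it is — keeping the old curriculum when the new one would have helped students. Which is costlier depends on domain priorities and is a judgement call rather than a statistical fact.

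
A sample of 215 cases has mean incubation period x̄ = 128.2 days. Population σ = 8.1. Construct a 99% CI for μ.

CI = x̄ ± z*(σ/√n) = 128.2 ± 2.576(8.1/√215) = 128.2 ± 1.42 = (126.78, 129.62)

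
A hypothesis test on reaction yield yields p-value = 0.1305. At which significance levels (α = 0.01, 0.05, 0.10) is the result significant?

p = 0.1305. Not significant at any of the given levels.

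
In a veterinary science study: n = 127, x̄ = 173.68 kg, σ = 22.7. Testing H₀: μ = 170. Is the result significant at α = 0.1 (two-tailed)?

z = (173.68 - 170)/(22.7/√127) = 1.827. Since |z| > 1.645, significant at α = 0.1.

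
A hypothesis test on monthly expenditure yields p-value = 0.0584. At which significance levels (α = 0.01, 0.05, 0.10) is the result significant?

p = 0.0584. Significant at: α = 0.1.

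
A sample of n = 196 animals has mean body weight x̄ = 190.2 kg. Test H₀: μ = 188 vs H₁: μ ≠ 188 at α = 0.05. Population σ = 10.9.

z = (x̄ - μ₀)/(σ/√n) = (190.2 - 188)/(10.9/√196) = 2.826. Critical value: ±1.96. Since |2.826| > 1.96, Reject H₀.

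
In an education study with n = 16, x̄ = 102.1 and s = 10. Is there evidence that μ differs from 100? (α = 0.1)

t = (x̄ - μ₀)/(s/√n) = (102.1 - 100)/(10/√16) = 0.84. df = 15, critical t = ±1.753. Fail to reject H₀.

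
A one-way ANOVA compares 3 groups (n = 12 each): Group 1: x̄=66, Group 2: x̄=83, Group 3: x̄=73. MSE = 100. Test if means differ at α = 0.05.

Grand mean = 74.0. SS_between = 1752.0, MS_between = 876.0. F = 8.76, F_crit ≈ 3.285. Reject H₀.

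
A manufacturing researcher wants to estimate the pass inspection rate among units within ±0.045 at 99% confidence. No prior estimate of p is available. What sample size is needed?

Conservative approach: use p = 0.5 (maximizes p(1-p) = 0.25). n = z²(0.25)/E² = 2.576²×0.25/0.045² = 819.2 → n = 820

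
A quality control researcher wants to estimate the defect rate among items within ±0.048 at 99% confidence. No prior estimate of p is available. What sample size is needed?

Conservative approach: use p = 0.5 (maximizes p(1-p) = 0.25). n = z²(0.25)/E² = 2.576²×0.25/0.048² = 720.03 → n = 721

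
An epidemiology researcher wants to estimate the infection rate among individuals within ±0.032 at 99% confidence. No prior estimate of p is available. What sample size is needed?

Conservative approach: use p = 0.5 (maximizes p(1-p) = 0.25). n = z²(0.25)/E² = 2.576²×0.25/0.032² = 1620.1 → n = 1621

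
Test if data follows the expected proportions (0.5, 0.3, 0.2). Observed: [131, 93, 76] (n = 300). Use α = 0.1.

Expected: [150.0, 90.0, 60.0]. χ² = 6.773. df = 2, critical = 4.605. Reject H₀.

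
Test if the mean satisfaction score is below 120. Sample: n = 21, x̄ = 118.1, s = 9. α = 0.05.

t = (118.1 - 120)/(9/√21) = -0.967, df = 20. Critical t = -1.725. Fail to reject H₀.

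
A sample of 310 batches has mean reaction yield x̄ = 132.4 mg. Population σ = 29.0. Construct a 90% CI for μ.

CI = x̄ ± z*(σ/√n) = 132.4 ± 1.645(29.0/√310) = 132.4 ± 2.71 = (129.69, 135.11)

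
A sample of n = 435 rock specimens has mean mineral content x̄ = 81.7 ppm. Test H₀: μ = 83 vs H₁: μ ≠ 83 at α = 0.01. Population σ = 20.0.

z = (x̄ - μ₀)/(σ/√n) = (81.7 - 83)/(20.0/√435) = -1.356. Critical value: ±2.576. Since |-1.356| ≤ 2.576, Fail to reject H₀.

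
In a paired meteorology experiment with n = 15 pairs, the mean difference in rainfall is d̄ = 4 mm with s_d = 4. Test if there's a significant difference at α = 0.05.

t = d̄/(s_d/√n) = 4/(4/√15) = 3.873. df = 14, critical t = ±2.145. Reject H₀.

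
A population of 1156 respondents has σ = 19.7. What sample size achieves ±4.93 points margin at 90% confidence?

Without FPC: n₀ = (1.645×19.7/4.93)² = 43.209. With FPC: n = n₀N/(n₀+N-1) = 41.7 → n = 42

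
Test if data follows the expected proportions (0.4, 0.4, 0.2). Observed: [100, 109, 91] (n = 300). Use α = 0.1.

Expected: [120.0, 120.0, 60.0]. χ² = 20.358. df = 2, critical = 4.605. Reject H₀.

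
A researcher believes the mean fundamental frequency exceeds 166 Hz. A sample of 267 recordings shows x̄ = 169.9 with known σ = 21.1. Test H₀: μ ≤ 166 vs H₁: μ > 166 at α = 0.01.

z = 3.02. Critical value: 2.33. Reject H₀.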